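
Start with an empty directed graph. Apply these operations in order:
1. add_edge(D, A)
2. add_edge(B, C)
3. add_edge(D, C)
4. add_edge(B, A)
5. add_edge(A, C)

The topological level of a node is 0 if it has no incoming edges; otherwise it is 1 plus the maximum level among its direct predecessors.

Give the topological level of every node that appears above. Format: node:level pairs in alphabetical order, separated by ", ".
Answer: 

Answer: A:1, B:0, C:2, D:0

Derivation:
Op 1: add_edge(D, A). Edges now: 1
Op 2: add_edge(B, C). Edges now: 2
Op 3: add_edge(D, C). Edges now: 3
Op 4: add_edge(B, A). Edges now: 4
Op 5: add_edge(A, C). Edges now: 5
Compute levels (Kahn BFS):
  sources (in-degree 0): B, D
  process B: level=0
    B->A: in-degree(A)=1, level(A)>=1
    B->C: in-degree(C)=2, level(C)>=1
  process D: level=0
    D->A: in-degree(A)=0, level(A)=1, enqueue
    D->C: in-degree(C)=1, level(C)>=1
  process A: level=1
    A->C: in-degree(C)=0, level(C)=2, enqueue
  process C: level=2
All levels: A:1, B:0, C:2, D:0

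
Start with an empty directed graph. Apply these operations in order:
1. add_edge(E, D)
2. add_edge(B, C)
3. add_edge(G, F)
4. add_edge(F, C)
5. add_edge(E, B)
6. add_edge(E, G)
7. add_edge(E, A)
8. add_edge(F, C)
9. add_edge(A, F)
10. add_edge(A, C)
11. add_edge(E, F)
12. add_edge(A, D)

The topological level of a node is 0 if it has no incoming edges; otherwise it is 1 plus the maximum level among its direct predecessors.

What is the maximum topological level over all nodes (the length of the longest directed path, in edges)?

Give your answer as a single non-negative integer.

Op 1: add_edge(E, D). Edges now: 1
Op 2: add_edge(B, C). Edges now: 2
Op 3: add_edge(G, F). Edges now: 3
Op 4: add_edge(F, C). Edges now: 4
Op 5: add_edge(E, B). Edges now: 5
Op 6: add_edge(E, G). Edges now: 6
Op 7: add_edge(E, A). Edges now: 7
Op 8: add_edge(F, C) (duplicate, no change). Edges now: 7
Op 9: add_edge(A, F). Edges now: 8
Op 10: add_edge(A, C). Edges now: 9
Op 11: add_edge(E, F). Edges now: 10
Op 12: add_edge(A, D). Edges now: 11
Compute levels (Kahn BFS):
  sources (in-degree 0): E
  process E: level=0
    E->A: in-degree(A)=0, level(A)=1, enqueue
    E->B: in-degree(B)=0, level(B)=1, enqueue
    E->D: in-degree(D)=1, level(D)>=1
    E->F: in-degree(F)=2, level(F)>=1
    E->G: in-degree(G)=0, level(G)=1, enqueue
  process A: level=1
    A->C: in-degree(C)=2, level(C)>=2
    A->D: in-degree(D)=0, level(D)=2, enqueue
    A->F: in-degree(F)=1, level(F)>=2
  process B: level=1
    B->C: in-degree(C)=1, level(C)>=2
  process G: level=1
    G->F: in-degree(F)=0, level(F)=2, enqueue
  process D: level=2
  process F: level=2
    F->C: in-degree(C)=0, level(C)=3, enqueue
  process C: level=3
All levels: A:1, B:1, C:3, D:2, E:0, F:2, G:1
max level = 3

Answer: 3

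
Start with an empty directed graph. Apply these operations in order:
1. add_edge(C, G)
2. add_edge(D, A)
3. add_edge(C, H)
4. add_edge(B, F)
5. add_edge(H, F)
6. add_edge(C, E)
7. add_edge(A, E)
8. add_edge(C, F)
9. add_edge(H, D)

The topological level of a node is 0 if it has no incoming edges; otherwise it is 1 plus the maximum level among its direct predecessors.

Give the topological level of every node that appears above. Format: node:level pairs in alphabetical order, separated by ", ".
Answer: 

Answer: A:3, B:0, C:0, D:2, E:4, F:2, G:1, H:1

Derivation:
Op 1: add_edge(C, G). Edges now: 1
Op 2: add_edge(D, A). Edges now: 2
Op 3: add_edge(C, H). Edges now: 3
Op 4: add_edge(B, F). Edges now: 4
Op 5: add_edge(H, F). Edges now: 5
Op 6: add_edge(C, E). Edges now: 6
Op 7: add_edge(A, E). Edges now: 7
Op 8: add_edge(C, F). Edges now: 8
Op 9: add_edge(H, D). Edges now: 9
Compute levels (Kahn BFS):
  sources (in-degree 0): B, C
  process B: level=0
    B->F: in-degree(F)=2, level(F)>=1
  process C: level=0
    C->E: in-degree(E)=1, level(E)>=1
    C->F: in-degree(F)=1, level(F)>=1
    C->G: in-degree(G)=0, level(G)=1, enqueue
    C->H: in-degree(H)=0, level(H)=1, enqueue
  process G: level=1
  process H: level=1
    H->D: in-degree(D)=0, level(D)=2, enqueue
    H->F: in-degree(F)=0, level(F)=2, enqueue
  process D: level=2
    D->A: in-degree(A)=0, level(A)=3, enqueue
  process F: level=2
  process A: level=3
    A->E: in-degree(E)=0, level(E)=4, enqueue
  process E: level=4
All levels: A:3, B:0, C:0, D:2, E:4, F:2, G:1, H:1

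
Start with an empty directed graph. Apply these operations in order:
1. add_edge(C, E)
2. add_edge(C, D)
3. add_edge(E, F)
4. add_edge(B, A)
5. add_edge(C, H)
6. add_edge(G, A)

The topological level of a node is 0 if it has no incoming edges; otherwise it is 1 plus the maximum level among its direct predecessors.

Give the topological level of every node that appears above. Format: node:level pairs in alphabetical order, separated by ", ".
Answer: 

Answer: A:1, B:0, C:0, D:1, E:1, F:2, G:0, H:1

Derivation:
Op 1: add_edge(C, E). Edges now: 1
Op 2: add_edge(C, D). Edges now: 2
Op 3: add_edge(E, F). Edges now: 3
Op 4: add_edge(B, A). Edges now: 4
Op 5: add_edge(C, H). Edges now: 5
Op 6: add_edge(G, A). Edges now: 6
Compute levels (Kahn BFS):
  sources (in-degree 0): B, C, G
  process B: level=0
    B->A: in-degree(A)=1, level(A)>=1
  process C: level=0
    C->D: in-degree(D)=0, level(D)=1, enqueue
    C->E: in-degree(E)=0, level(E)=1, enqueue
    C->H: in-degree(H)=0, level(H)=1, enqueue
  process G: level=0
    G->A: in-degree(A)=0, level(A)=1, enqueue
  process D: level=1
  process E: level=1
    E->F: in-degree(F)=0, level(F)=2, enqueue
  process H: level=1
  process A: level=1
  process F: level=2
All levels: A:1, B:0, C:0, D:1, E:1, F:2, G:0, H:1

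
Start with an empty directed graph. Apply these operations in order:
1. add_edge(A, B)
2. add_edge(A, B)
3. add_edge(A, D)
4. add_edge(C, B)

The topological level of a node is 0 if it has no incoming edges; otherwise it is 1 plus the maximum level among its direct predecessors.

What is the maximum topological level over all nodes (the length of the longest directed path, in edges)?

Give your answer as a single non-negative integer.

Op 1: add_edge(A, B). Edges now: 1
Op 2: add_edge(A, B) (duplicate, no change). Edges now: 1
Op 3: add_edge(A, D). Edges now: 2
Op 4: add_edge(C, B). Edges now: 3
Compute levels (Kahn BFS):
  sources (in-degree 0): A, C
  process A: level=0
    A->B: in-degree(B)=1, level(B)>=1
    A->D: in-degree(D)=0, level(D)=1, enqueue
  process C: level=0
    C->B: in-degree(B)=0, level(B)=1, enqueue
  process D: level=1
  process B: level=1
All levels: A:0, B:1, C:0, D:1
max level = 1

Answer: 1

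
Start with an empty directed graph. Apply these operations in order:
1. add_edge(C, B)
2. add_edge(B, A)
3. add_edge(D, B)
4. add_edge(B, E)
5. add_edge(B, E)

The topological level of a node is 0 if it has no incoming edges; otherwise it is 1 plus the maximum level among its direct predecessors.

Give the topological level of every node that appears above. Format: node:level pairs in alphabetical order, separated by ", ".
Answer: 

Answer: A:2, B:1, C:0, D:0, E:2

Derivation:
Op 1: add_edge(C, B). Edges now: 1
Op 2: add_edge(B, A). Edges now: 2
Op 3: add_edge(D, B). Edges now: 3
Op 4: add_edge(B, E). Edges now: 4
Op 5: add_edge(B, E) (duplicate, no change). Edges now: 4
Compute levels (Kahn BFS):
  sources (in-degree 0): C, D
  process C: level=0
    C->B: in-degree(B)=1, level(B)>=1
  process D: level=0
    D->B: in-degree(B)=0, level(B)=1, enqueue
  process B: level=1
    B->A: in-degree(A)=0, level(A)=2, enqueue
    B->E: in-degree(E)=0, level(E)=2, enqueue
  process A: level=2
  process E: level=2
All levels: A:2, B:1, C:0, D:0, E:2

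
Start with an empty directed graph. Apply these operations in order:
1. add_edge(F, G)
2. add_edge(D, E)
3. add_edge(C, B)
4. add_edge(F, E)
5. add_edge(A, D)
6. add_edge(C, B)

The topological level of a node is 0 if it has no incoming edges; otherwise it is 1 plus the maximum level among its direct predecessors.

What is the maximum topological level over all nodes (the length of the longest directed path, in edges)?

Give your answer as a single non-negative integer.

Answer: 2

Derivation:
Op 1: add_edge(F, G). Edges now: 1
Op 2: add_edge(D, E). Edges now: 2
Op 3: add_edge(C, B). Edges now: 3
Op 4: add_edge(F, E). Edges now: 4
Op 5: add_edge(A, D). Edges now: 5
Op 6: add_edge(C, B) (duplicate, no change). Edges now: 5
Compute levels (Kahn BFS):
  sources (in-degree 0): A, C, F
  process A: level=0
    A->D: in-degree(D)=0, level(D)=1, enqueue
  process C: level=0
    C->B: in-degree(B)=0, level(B)=1, enqueue
  process F: level=0
    F->E: in-degree(E)=1, level(E)>=1
    F->G: in-degree(G)=0, level(G)=1, enqueue
  process D: level=1
    D->E: in-degree(E)=0, level(E)=2, enqueue
  process B: level=1
  process G: level=1
  process E: level=2
All levels: A:0, B:1, C:0, D:1, E:2, F:0, G:1
max level = 2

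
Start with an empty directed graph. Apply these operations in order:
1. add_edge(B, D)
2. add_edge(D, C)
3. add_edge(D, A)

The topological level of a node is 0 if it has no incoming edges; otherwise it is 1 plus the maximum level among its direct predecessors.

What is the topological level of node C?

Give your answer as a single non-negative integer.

Answer: 2

Derivation:
Op 1: add_edge(B, D). Edges now: 1
Op 2: add_edge(D, C). Edges now: 2
Op 3: add_edge(D, A). Edges now: 3
Compute levels (Kahn BFS):
  sources (in-degree 0): B
  process B: level=0
    B->D: in-degree(D)=0, level(D)=1, enqueue
  process D: level=1
    D->A: in-degree(A)=0, level(A)=2, enqueue
    D->C: in-degree(C)=0, level(C)=2, enqueue
  process A: level=2
  process C: level=2
All levels: A:2, B:0, C:2, D:1
level(C) = 2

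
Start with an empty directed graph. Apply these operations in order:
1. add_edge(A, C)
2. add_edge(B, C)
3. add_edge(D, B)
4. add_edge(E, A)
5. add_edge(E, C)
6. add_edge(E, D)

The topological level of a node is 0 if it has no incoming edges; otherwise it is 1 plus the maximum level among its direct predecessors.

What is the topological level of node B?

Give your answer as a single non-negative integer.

Answer: 2

Derivation:
Op 1: add_edge(A, C). Edges now: 1
Op 2: add_edge(B, C). Edges now: 2
Op 3: add_edge(D, B). Edges now: 3
Op 4: add_edge(E, A). Edges now: 4
Op 5: add_edge(E, C). Edges now: 5
Op 6: add_edge(E, D). Edges now: 6
Compute levels (Kahn BFS):
  sources (in-degree 0): E
  process E: level=0
    E->A: in-degree(A)=0, level(A)=1, enqueue
    E->C: in-degree(C)=2, level(C)>=1
    E->D: in-degree(D)=0, level(D)=1, enqueue
  process A: level=1
    A->C: in-degree(C)=1, level(C)>=2
  process D: level=1
    D->B: in-degree(B)=0, level(B)=2, enqueue
  process B: level=2
    B->C: in-degree(C)=0, level(C)=3, enqueue
  process C: level=3
All levels: A:1, B:2, C:3, D:1, E:0
level(B) = 2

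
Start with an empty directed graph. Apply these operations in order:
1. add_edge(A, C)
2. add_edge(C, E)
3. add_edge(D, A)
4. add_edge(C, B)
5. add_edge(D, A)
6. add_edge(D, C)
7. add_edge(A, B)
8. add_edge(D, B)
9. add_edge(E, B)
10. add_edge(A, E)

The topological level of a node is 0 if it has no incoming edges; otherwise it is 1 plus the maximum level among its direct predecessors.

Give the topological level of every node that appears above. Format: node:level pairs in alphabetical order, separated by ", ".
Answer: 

Answer: A:1, B:4, C:2, D:0, E:3

Derivation:
Op 1: add_edge(A, C). Edges now: 1
Op 2: add_edge(C, E). Edges now: 2
Op 3: add_edge(D, A). Edges now: 3
Op 4: add_edge(C, B). Edges now: 4
Op 5: add_edge(D, A) (duplicate, no change). Edges now: 4
Op 6: add_edge(D, C). Edges now: 5
Op 7: add_edge(A, B). Edges now: 6
Op 8: add_edge(D, B). Edges now: 7
Op 9: add_edge(E, B). Edges now: 8
Op 10: add_edge(A, E). Edges now: 9
Compute levels (Kahn BFS):
  sources (in-degree 0): D
  process D: level=0
    D->A: in-degree(A)=0, level(A)=1, enqueue
    D->B: in-degree(B)=3, level(B)>=1
    D->C: in-degree(C)=1, level(C)>=1
  process A: level=1
    A->B: in-degree(B)=2, level(B)>=2
    A->C: in-degree(C)=0, level(C)=2, enqueue
    A->E: in-degree(E)=1, level(E)>=2
  process C: level=2
    C->B: in-degree(B)=1, level(B)>=3
    C->E: in-degree(E)=0, level(E)=3, enqueue
  process E: level=3
    E->B: in-degree(B)=0, level(B)=4, enqueue
  process B: level=4
All levels: A:1, B:4, C:2, D:0, E:3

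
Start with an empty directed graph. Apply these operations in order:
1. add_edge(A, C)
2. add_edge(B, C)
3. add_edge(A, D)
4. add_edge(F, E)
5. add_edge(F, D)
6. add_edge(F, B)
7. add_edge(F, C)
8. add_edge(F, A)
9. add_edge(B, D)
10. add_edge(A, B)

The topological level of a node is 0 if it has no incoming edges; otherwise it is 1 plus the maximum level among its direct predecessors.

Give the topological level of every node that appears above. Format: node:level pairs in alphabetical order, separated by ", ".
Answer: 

Answer: A:1, B:2, C:3, D:3, E:1, F:0

Derivation:
Op 1: add_edge(A, C). Edges now: 1
Op 2: add_edge(B, C). Edges now: 2
Op 3: add_edge(A, D). Edges now: 3
Op 4: add_edge(F, E). Edges now: 4
Op 5: add_edge(F, D). Edges now: 5
Op 6: add_edge(F, B). Edges now: 6
Op 7: add_edge(F, C). Edges now: 7
Op 8: add_edge(F, A). Edges now: 8
Op 9: add_edge(B, D). Edges now: 9
Op 10: add_edge(A, B). Edges now: 10
Compute levels (Kahn BFS):
  sources (in-degree 0): F
  process F: level=0
    F->A: in-degree(A)=0, level(A)=1, enqueue
    F->B: in-degree(B)=1, level(B)>=1
    F->C: in-degree(C)=2, level(C)>=1
    F->D: in-degree(D)=2, level(D)>=1
    F->E: in-degree(E)=0, level(E)=1, enqueue
  process A: level=1
    A->B: in-degree(B)=0, level(B)=2, enqueue
    A->C: in-degree(C)=1, level(C)>=2
    A->D: in-degree(D)=1, level(D)>=2
  process E: level=1
  process B: level=2
    B->C: in-degree(C)=0, level(C)=3, enqueue
    B->D: in-degree(D)=0, level(D)=3, enqueue
  process C: level=3
  process D: level=3
All levels: A:1, B:2, C:3, D:3, E:1, F:0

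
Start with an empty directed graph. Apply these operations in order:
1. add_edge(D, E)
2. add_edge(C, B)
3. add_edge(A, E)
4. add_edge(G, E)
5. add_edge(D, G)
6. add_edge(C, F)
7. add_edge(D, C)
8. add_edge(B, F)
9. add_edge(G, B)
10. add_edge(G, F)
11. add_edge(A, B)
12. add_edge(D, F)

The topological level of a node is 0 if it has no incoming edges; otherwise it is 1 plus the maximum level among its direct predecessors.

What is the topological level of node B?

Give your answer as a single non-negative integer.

Op 1: add_edge(D, E). Edges now: 1
Op 2: add_edge(C, B). Edges now: 2
Op 3: add_edge(A, E). Edges now: 3
Op 4: add_edge(G, E). Edges now: 4
Op 5: add_edge(D, G). Edges now: 5
Op 6: add_edge(C, F). Edges now: 6
Op 7: add_edge(D, C). Edges now: 7
Op 8: add_edge(B, F). Edges now: 8
Op 9: add_edge(G, B). Edges now: 9
Op 10: add_edge(G, F). Edges now: 10
Op 11: add_edge(A, B). Edges now: 11
Op 12: add_edge(D, F). Edges now: 12
Compute levels (Kahn BFS):
  sources (in-degree 0): A, D
  process A: level=0
    A->B: in-degree(B)=2, level(B)>=1
    A->E: in-degree(E)=2, level(E)>=1
  process D: level=0
    D->C: in-degree(C)=0, level(C)=1, enqueue
    D->E: in-degree(E)=1, level(E)>=1
    D->F: in-degree(F)=3, level(F)>=1
    D->G: in-degree(G)=0, level(G)=1, enqueue
  process C: level=1
    C->B: in-degree(B)=1, level(B)>=2
    C->F: in-degree(F)=2, level(F)>=2
  process G: level=1
    G->B: in-degree(B)=0, level(B)=2, enqueue
    G->E: in-degree(E)=0, level(E)=2, enqueue
    G->F: in-degree(F)=1, level(F)>=2
  process B: level=2
    B->F: in-degree(F)=0, level(F)=3, enqueue
  process E: level=2
  process F: level=3
All levels: A:0, B:2, C:1, D:0, E:2, F:3, G:1
level(B) = 2

Answer: 2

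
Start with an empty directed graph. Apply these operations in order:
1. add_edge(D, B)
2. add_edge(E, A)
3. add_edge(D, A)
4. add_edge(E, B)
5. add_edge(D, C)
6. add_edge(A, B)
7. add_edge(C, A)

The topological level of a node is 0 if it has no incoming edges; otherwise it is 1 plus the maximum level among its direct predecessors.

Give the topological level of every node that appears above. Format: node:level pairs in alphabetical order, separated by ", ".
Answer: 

Op 1: add_edge(D, B). Edges now: 1
Op 2: add_edge(E, A). Edges now: 2
Op 3: add_edge(D, A). Edges now: 3
Op 4: add_edge(E, B). Edges now: 4
Op 5: add_edge(D, C). Edges now: 5
Op 6: add_edge(A, B). Edges now: 6
Op 7: add_edge(C, A). Edges now: 7
Compute levels (Kahn BFS):
  sources (in-degree 0): D, E
  process D: level=0
    D->A: in-degree(A)=2, level(A)>=1
    D->B: in-degree(B)=2, level(B)>=1
    D->C: in-degree(C)=0, level(C)=1, enqueue
  process E: level=0
    E->A: in-degree(A)=1, level(A)>=1
    E->B: in-degree(B)=1, level(B)>=1
  process C: level=1
    C->A: in-degree(A)=0, level(A)=2, enqueue
  process A: level=2
    A->B: in-degree(B)=0, level(B)=3, enqueue
  process B: level=3
All levels: A:2, B:3, C:1, D:0, E:0

Answer: A:2, B:3, C:1, D:0, E:0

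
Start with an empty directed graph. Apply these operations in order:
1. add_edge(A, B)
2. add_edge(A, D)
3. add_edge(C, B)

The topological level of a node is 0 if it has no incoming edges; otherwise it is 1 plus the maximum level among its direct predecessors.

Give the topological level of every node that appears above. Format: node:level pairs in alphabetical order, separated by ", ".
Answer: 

Answer: A:0, B:1, C:0, D:1

Derivation:
Op 1: add_edge(A, B). Edges now: 1
Op 2: add_edge(A, D). Edges now: 2
Op 3: add_edge(C, B). Edges now: 3
Compute levels (Kahn BFS):
  sources (in-degree 0): A, C
  process A: level=0
    A->B: in-degree(B)=1, level(B)>=1
    A->D: in-degree(D)=0, level(D)=1, enqueue
  process C: level=0
    C->B: in-degree(B)=0, level(B)=1, enqueue
  process D: level=1
  process B: level=1
All levels: A:0, B:1, C:0, D:1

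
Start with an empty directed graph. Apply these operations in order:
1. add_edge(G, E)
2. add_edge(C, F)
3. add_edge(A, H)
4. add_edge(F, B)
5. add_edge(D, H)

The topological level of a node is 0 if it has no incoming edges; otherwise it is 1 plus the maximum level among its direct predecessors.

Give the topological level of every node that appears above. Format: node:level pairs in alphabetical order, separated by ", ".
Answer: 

Op 1: add_edge(G, E). Edges now: 1
Op 2: add_edge(C, F). Edges now: 2
Op 3: add_edge(A, H). Edges now: 3
Op 4: add_edge(F, B). Edges now: 4
Op 5: add_edge(D, H). Edges now: 5
Compute levels (Kahn BFS):
  sources (in-degree 0): A, C, D, G
  process A: level=0
    A->H: in-degree(H)=1, level(H)>=1
  process C: level=0
    C->F: in-degree(F)=0, level(F)=1, enqueue
  process D: level=0
    D->H: in-degree(H)=0, level(H)=1, enqueue
  process G: level=0
    G->E: in-degree(E)=0, level(E)=1, enqueue
  process F: level=1
    F->B: in-degree(B)=0, level(B)=2, enqueue
  process H: level=1
  process E: level=1
  process B: level=2
All levels: A:0, B:2, C:0, D:0, E:1, F:1, G:0, H:1

Answer: A:0, B:2, C:0, D:0, E:1, F:1, G:0, H:1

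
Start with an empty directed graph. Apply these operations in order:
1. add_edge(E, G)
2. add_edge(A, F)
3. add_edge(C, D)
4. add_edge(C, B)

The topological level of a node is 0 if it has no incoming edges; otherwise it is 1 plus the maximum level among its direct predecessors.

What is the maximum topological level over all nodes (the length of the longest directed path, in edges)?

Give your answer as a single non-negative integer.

Op 1: add_edge(E, G). Edges now: 1
Op 2: add_edge(A, F). Edges now: 2
Op 3: add_edge(C, D). Edges now: 3
Op 4: add_edge(C, B). Edges now: 4
Compute levels (Kahn BFS):
  sources (in-degree 0): A, C, E
  process A: level=0
    A->F: in-degree(F)=0, level(F)=1, enqueue
  process C: level=0
    C->B: in-degree(B)=0, level(B)=1, enqueue
    C->D: in-degree(D)=0, level(D)=1, enqueue
  process E: level=0
    E->G: in-degree(G)=0, level(G)=1, enqueue
  process F: level=1
  process B: level=1
  process D: level=1
  process G: level=1
All levels: A:0, B:1, C:0, D:1, E:0, F:1, G:1
max level = 1

Answer: 1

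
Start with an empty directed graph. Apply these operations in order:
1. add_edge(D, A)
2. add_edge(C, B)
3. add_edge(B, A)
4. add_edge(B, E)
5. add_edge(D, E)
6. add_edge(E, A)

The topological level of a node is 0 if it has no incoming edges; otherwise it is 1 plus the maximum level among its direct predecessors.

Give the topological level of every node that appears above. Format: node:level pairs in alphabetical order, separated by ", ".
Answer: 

Answer: A:3, B:1, C:0, D:0, E:2

Derivation:
Op 1: add_edge(D, A). Edges now: 1
Op 2: add_edge(C, B). Edges now: 2
Op 3: add_edge(B, A). Edges now: 3
Op 4: add_edge(B, E). Edges now: 4
Op 5: add_edge(D, E). Edges now: 5
Op 6: add_edge(E, A). Edges now: 6
Compute levels (Kahn BFS):
  sources (in-degree 0): C, D
  process C: level=0
    C->B: in-degree(B)=0, level(B)=1, enqueue
  process D: level=0
    D->A: in-degree(A)=2, level(A)>=1
    D->E: in-degree(E)=1, level(E)>=1
  process B: level=1
    B->A: in-degree(A)=1, level(A)>=2
    B->E: in-degree(E)=0, level(E)=2, enqueue
  process E: level=2
    E->A: in-degree(A)=0, level(A)=3, enqueue
  process A: level=3
All levels: A:3, B:1, C:0, D:0, E:2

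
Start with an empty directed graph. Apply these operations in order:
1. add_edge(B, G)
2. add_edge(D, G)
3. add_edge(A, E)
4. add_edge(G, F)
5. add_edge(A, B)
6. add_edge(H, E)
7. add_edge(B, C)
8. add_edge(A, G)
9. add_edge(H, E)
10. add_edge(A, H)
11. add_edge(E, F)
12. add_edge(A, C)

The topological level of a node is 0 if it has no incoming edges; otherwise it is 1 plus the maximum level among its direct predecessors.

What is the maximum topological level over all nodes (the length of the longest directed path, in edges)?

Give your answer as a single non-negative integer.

Answer: 3

Derivation:
Op 1: add_edge(B, G). Edges now: 1
Op 2: add_edge(D, G). Edges now: 2
Op 3: add_edge(A, E). Edges now: 3
Op 4: add_edge(G, F). Edges now: 4
Op 5: add_edge(A, B). Edges now: 5
Op 6: add_edge(H, E). Edges now: 6
Op 7: add_edge(B, C). Edges now: 7
Op 8: add_edge(A, G). Edges now: 8
Op 9: add_edge(H, E) (duplicate, no change). Edges now: 8
Op 10: add_edge(A, H). Edges now: 9
Op 11: add_edge(E, F). Edges now: 10
Op 12: add_edge(A, C). Edges now: 11
Compute levels (Kahn BFS):
  sources (in-degree 0): A, D
  process A: level=0
    A->B: in-degree(B)=0, level(B)=1, enqueue
    A->C: in-degree(C)=1, level(C)>=1
    A->E: in-degree(E)=1, level(E)>=1
    A->G: in-degree(G)=2, level(G)>=1
    A->H: in-degree(H)=0, level(H)=1, enqueue
  process D: level=0
    D->G: in-degree(G)=1, level(G)>=1
  process B: level=1
    B->C: in-degree(C)=0, level(C)=2, enqueue
    B->G: in-degree(G)=0, level(G)=2, enqueue
  process H: level=1
    H->E: in-degree(E)=0, level(E)=2, enqueue
  process C: level=2
  process G: level=2
    G->F: in-degree(F)=1, level(F)>=3
  process E: level=2
    E->F: in-degree(F)=0, level(F)=3, enqueue
  process F: level=3
All levels: A:0, B:1, C:2, D:0, E:2, F:3, G:2, H:1
max level = 3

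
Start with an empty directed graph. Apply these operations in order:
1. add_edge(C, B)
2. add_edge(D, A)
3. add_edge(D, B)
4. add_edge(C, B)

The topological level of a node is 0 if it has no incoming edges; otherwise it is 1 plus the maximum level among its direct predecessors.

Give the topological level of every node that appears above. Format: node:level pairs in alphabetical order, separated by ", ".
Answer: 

Answer: A:1, B:1, C:0, D:0

Derivation:
Op 1: add_edge(C, B). Edges now: 1
Op 2: add_edge(D, A). Edges now: 2
Op 3: add_edge(D, B). Edges now: 3
Op 4: add_edge(C, B) (duplicate, no change). Edges now: 3
Compute levels (Kahn BFS):
  sources (in-degree 0): C, D
  process C: level=0
    C->B: in-degree(B)=1, level(B)>=1
  process D: level=0
    D->A: in-degree(A)=0, level(A)=1, enqueue
    D->B: in-degree(B)=0, level(B)=1, enqueue
  process A: level=1
  process B: level=1
All levels: A:1, B:1, C:0, D:0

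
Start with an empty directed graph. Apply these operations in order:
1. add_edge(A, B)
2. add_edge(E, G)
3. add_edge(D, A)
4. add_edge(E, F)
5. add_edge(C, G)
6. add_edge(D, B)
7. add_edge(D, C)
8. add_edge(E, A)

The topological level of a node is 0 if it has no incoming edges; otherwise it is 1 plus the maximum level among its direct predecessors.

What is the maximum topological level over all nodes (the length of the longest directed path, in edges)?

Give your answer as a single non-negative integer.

Answer: 2

Derivation:
Op 1: add_edge(A, B). Edges now: 1
Op 2: add_edge(E, G). Edges now: 2
Op 3: add_edge(D, A). Edges now: 3
Op 4: add_edge(E, F). Edges now: 4
Op 5: add_edge(C, G). Edges now: 5
Op 6: add_edge(D, B). Edges now: 6
Op 7: add_edge(D, C). Edges now: 7
Op 8: add_edge(E, A). Edges now: 8
Compute levels (Kahn BFS):
  sources (in-degree 0): D, E
  process D: level=0
    D->A: in-degree(A)=1, level(A)>=1
    D->B: in-degree(B)=1, level(B)>=1
    D->C: in-degree(C)=0, level(C)=1, enqueue
  process E: level=0
    E->A: in-degree(A)=0, level(A)=1, enqueue
    E->F: in-degree(F)=0, level(F)=1, enqueue
    E->G: in-degree(G)=1, level(G)>=1
  process C: level=1
    C->G: in-degree(G)=0, level(G)=2, enqueue
  process A: level=1
    A->B: in-degree(B)=0, level(B)=2, enqueue
  process F: level=1
  process G: level=2
  process B: level=2
All levels: A:1, B:2, C:1, D:0, E:0, F:1, G:2
max level = 2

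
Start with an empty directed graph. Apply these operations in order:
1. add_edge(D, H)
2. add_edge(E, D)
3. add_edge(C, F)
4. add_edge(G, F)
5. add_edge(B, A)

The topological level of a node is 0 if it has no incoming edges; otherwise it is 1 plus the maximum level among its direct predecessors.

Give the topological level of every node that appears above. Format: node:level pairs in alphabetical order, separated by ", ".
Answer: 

Answer: A:1, B:0, C:0, D:1, E:0, F:1, G:0, H:2

Derivation:
Op 1: add_edge(D, H). Edges now: 1
Op 2: add_edge(E, D). Edges now: 2
Op 3: add_edge(C, F). Edges now: 3
Op 4: add_edge(G, F). Edges now: 4
Op 5: add_edge(B, A). Edges now: 5
Compute levels (Kahn BFS):
  sources (in-degree 0): B, C, E, G
  process B: level=0
    B->A: in-degree(A)=0, level(A)=1, enqueue
  process C: level=0
    C->F: in-degree(F)=1, level(F)>=1
  process E: level=0
    E->D: in-degree(D)=0, level(D)=1, enqueue
  process G: level=0
    G->F: in-degree(F)=0, level(F)=1, enqueue
  process A: level=1
  process D: level=1
    D->H: in-degree(H)=0, level(H)=2, enqueue
  process F: level=1
  process H: level=2
All levels: A:1, B:0, C:0, D:1, E:0, F:1, G:0, H:2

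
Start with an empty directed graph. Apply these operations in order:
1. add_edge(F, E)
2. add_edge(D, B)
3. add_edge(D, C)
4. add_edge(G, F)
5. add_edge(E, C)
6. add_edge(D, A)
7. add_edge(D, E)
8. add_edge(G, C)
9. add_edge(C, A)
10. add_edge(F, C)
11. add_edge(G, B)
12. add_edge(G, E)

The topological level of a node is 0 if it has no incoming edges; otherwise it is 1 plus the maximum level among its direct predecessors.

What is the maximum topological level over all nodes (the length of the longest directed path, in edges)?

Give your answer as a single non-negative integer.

Op 1: add_edge(F, E). Edges now: 1
Op 2: add_edge(D, B). Edges now: 2
Op 3: add_edge(D, C). Edges now: 3
Op 4: add_edge(G, F). Edges now: 4
Op 5: add_edge(E, C). Edges now: 5
Op 6: add_edge(D, A). Edges now: 6
Op 7: add_edge(D, E). Edges now: 7
Op 8: add_edge(G, C). Edges now: 8
Op 9: add_edge(C, A). Edges now: 9
Op 10: add_edge(F, C). Edges now: 10
Op 11: add_edge(G, B). Edges now: 11
Op 12: add_edge(G, E). Edges now: 12
Compute levels (Kahn BFS):
  sources (in-degree 0): D, G
  process D: level=0
    D->A: in-degree(A)=1, level(A)>=1
    D->B: in-degree(B)=1, level(B)>=1
    D->C: in-degree(C)=3, level(C)>=1
    D->E: in-degree(E)=2, level(E)>=1
  process G: level=0
    G->B: in-degree(B)=0, level(B)=1, enqueue
    G->C: in-degree(C)=2, level(C)>=1
    G->E: in-degree(E)=1, level(E)>=1
    G->F: in-degree(F)=0, level(F)=1, enqueue
  process B: level=1
  process F: level=1
    F->C: in-degree(C)=1, level(C)>=2
    F->E: in-degree(E)=0, level(E)=2, enqueue
  process E: level=2
    E->C: in-degree(C)=0, level(C)=3, enqueue
  process C: level=3
    C->A: in-degree(A)=0, level(A)=4, enqueue
  process A: level=4
All levels: A:4, B:1, C:3, D:0, E:2, F:1, G:0
max level = 4

Answer: 4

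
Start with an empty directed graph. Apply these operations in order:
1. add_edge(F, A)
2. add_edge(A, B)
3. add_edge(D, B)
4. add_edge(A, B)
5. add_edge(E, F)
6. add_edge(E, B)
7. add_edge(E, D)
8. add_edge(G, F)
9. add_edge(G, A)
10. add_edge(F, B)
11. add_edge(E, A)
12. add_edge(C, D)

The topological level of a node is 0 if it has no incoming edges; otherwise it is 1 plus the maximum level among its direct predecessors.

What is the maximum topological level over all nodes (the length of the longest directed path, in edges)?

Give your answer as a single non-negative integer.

Op 1: add_edge(F, A). Edges now: 1
Op 2: add_edge(A, B). Edges now: 2
Op 3: add_edge(D, B). Edges now: 3
Op 4: add_edge(A, B) (duplicate, no change). Edges now: 3
Op 5: add_edge(E, F). Edges now: 4
Op 6: add_edge(E, B). Edges now: 5
Op 7: add_edge(E, D). Edges now: 6
Op 8: add_edge(G, F). Edges now: 7
Op 9: add_edge(G, A). Edges now: 8
Op 10: add_edge(F, B). Edges now: 9
Op 11: add_edge(E, A). Edges now: 10
Op 12: add_edge(C, D). Edges now: 11
Compute levels (Kahn BFS):
  sources (in-degree 0): C, E, G
  process C: level=0
    C->D: in-degree(D)=1, level(D)>=1
  process E: level=0
    E->A: in-degree(A)=2, level(A)>=1
    E->B: in-degree(B)=3, level(B)>=1
    E->D: in-degree(D)=0, level(D)=1, enqueue
    E->F: in-degree(F)=1, level(F)>=1
  process G: level=0
    G->A: in-degree(A)=1, level(A)>=1
    G->F: in-degree(F)=0, level(F)=1, enqueue
  process D: level=1
    D->B: in-degree(B)=2, level(B)>=2
  process F: level=1
    F->A: in-degree(A)=0, level(A)=2, enqueue
    F->B: in-degree(B)=1, level(B)>=2
  process A: level=2
    A->B: in-degree(B)=0, level(B)=3, enqueue
  process B: level=3
All levels: A:2, B:3, C:0, D:1, E:0, F:1, G:0
max level = 3

Answer: 3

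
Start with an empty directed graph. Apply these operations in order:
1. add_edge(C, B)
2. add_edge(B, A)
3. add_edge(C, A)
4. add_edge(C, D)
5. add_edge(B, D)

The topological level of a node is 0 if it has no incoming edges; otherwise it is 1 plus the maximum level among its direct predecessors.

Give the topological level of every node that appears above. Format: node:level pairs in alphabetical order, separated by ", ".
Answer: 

Op 1: add_edge(C, B). Edges now: 1
Op 2: add_edge(B, A). Edges now: 2
Op 3: add_edge(C, A). Edges now: 3
Op 4: add_edge(C, D). Edges now: 4
Op 5: add_edge(B, D). Edges now: 5
Compute levels (Kahn BFS):
  sources (in-degree 0): C
  process C: level=0
    C->A: in-degree(A)=1, level(A)>=1
    C->B: in-degree(B)=0, level(B)=1, enqueue
    C->D: in-degree(D)=1, level(D)>=1
  process B: level=1
    B->A: in-degree(A)=0, level(A)=2, enqueue
    B->D: in-degree(D)=0, level(D)=2, enqueue
  process A: level=2
  process D: level=2
All levels: A:2, B:1, C:0, D:2

Answer: A:2, B:1, C:0, D:2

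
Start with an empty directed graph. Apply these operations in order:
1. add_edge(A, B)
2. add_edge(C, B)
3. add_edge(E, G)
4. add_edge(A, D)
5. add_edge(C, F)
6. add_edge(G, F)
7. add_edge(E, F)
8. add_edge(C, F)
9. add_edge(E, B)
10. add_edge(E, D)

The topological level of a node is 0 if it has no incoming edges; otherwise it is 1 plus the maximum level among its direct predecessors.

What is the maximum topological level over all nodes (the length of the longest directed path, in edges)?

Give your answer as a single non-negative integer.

Op 1: add_edge(A, B). Edges now: 1
Op 2: add_edge(C, B). Edges now: 2
Op 3: add_edge(E, G). Edges now: 3
Op 4: add_edge(A, D). Edges now: 4
Op 5: add_edge(C, F). Edges now: 5
Op 6: add_edge(G, F). Edges now: 6
Op 7: add_edge(E, F). Edges now: 7
Op 8: add_edge(C, F) (duplicate, no change). Edges now: 7
Op 9: add_edge(E, B). Edges now: 8
Op 10: add_edge(E, D). Edges now: 9
Compute levels (Kahn BFS):
  sources (in-degree 0): A, C, E
  process A: level=0
    A->B: in-degree(B)=2, level(B)>=1
    A->D: in-degree(D)=1, level(D)>=1
  process C: level=0
    C->B: in-degree(B)=1, level(B)>=1
    C->F: in-degree(F)=2, level(F)>=1
  process E: level=0
    E->B: in-degree(B)=0, level(B)=1, enqueue
    E->D: in-degree(D)=0, level(D)=1, enqueue
    E->F: in-degree(F)=1, level(F)>=1
    E->G: in-degree(G)=0, level(G)=1, enqueue
  process B: level=1
  process D: level=1
  process G: level=1
    G->F: in-degree(F)=0, level(F)=2, enqueue
  process F: level=2
All levels: A:0, B:1, C:0, D:1, E:0, F:2, G:1
max level = 2

Answer: 2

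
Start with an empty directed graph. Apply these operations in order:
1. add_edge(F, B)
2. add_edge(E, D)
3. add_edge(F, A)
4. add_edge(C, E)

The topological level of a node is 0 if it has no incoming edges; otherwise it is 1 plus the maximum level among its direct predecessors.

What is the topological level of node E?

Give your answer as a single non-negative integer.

Answer: 1

Derivation:
Op 1: add_edge(F, B). Edges now: 1
Op 2: add_edge(E, D). Edges now: 2
Op 3: add_edge(F, A). Edges now: 3
Op 4: add_edge(C, E). Edges now: 4
Compute levels (Kahn BFS):
  sources (in-degree 0): C, F
  process C: level=0
    C->E: in-degree(E)=0, level(E)=1, enqueue
  process F: level=0
    F->A: in-degree(A)=0, level(A)=1, enqueue
    F->B: in-degree(B)=0, level(B)=1, enqueue
  process E: level=1
    E->D: in-degree(D)=0, level(D)=2, enqueue
  process A: level=1
  process B: level=1
  process D: level=2
All levels: A:1, B:1, C:0, D:2, E:1, F:0
level(E) = 1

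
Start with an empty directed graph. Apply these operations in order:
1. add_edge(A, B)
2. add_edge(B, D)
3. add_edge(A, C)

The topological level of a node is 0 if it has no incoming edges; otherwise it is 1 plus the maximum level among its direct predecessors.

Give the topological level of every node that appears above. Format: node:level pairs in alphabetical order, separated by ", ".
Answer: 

Answer: A:0, B:1, C:1, D:2

Derivation:
Op 1: add_edge(A, B). Edges now: 1
Op 2: add_edge(B, D). Edges now: 2
Op 3: add_edge(A, C). Edges now: 3
Compute levels (Kahn BFS):
  sources (in-degree 0): A
  process A: level=0
    A->B: in-degree(B)=0, level(B)=1, enqueue
    A->C: in-degree(C)=0, level(C)=1, enqueue
  process B: level=1
    B->D: in-degree(D)=0, level(D)=2, enqueue
  process C: level=1
  process D: level=2
All levels: A:0, B:1, C:1, D:2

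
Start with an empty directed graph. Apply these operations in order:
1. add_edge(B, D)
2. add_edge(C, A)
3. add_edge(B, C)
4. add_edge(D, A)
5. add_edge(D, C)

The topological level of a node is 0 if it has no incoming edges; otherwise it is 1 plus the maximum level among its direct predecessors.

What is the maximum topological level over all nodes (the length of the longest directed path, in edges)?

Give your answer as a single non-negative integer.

Op 1: add_edge(B, D). Edges now: 1
Op 2: add_edge(C, A). Edges now: 2
Op 3: add_edge(B, C). Edges now: 3
Op 4: add_edge(D, A). Edges now: 4
Op 5: add_edge(D, C). Edges now: 5
Compute levels (Kahn BFS):
  sources (in-degree 0): B
  process B: level=0
    B->C: in-degree(C)=1, level(C)>=1
    B->D: in-degree(D)=0, level(D)=1, enqueue
  process D: level=1
    D->A: in-degree(A)=1, level(A)>=2
    D->C: in-degree(C)=0, level(C)=2, enqueue
  process C: level=2
    C->A: in-degree(A)=0, level(A)=3, enqueue
  process A: level=3
All levels: A:3, B:0, C:2, D:1
max level = 3

Answer: 3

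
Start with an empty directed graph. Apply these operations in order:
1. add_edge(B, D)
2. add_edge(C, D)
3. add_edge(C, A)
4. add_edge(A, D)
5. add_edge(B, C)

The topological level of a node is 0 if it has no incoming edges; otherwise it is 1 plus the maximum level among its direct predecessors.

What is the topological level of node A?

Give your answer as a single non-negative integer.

Answer: 2

Derivation:
Op 1: add_edge(B, D). Edges now: 1
Op 2: add_edge(C, D). Edges now: 2
Op 3: add_edge(C, A). Edges now: 3
Op 4: add_edge(A, D). Edges now: 4
Op 5: add_edge(B, C). Edges now: 5
Compute levels (Kahn BFS):
  sources (in-degree 0): B
  process B: level=0
    B->C: in-degree(C)=0, level(C)=1, enqueue
    B->D: in-degree(D)=2, level(D)>=1
  process C: level=1
    C->A: in-degree(A)=0, level(A)=2, enqueue
    C->D: in-degree(D)=1, level(D)>=2
  process A: level=2
    A->D: in-degree(D)=0, level(D)=3, enqueue
  process D: level=3
All levels: A:2, B:0, C:1, D:3
level(A) = 2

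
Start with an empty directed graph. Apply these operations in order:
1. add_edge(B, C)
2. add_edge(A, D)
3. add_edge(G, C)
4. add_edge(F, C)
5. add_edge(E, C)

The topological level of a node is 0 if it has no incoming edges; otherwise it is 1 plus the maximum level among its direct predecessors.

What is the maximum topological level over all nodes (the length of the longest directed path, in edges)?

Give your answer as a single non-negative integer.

Op 1: add_edge(B, C). Edges now: 1
Op 2: add_edge(A, D). Edges now: 2
Op 3: add_edge(G, C). Edges now: 3
Op 4: add_edge(F, C). Edges now: 4
Op 5: add_edge(E, C). Edges now: 5
Compute levels (Kahn BFS):
  sources (in-degree 0): A, B, E, F, G
  process A: level=0
    A->D: in-degree(D)=0, level(D)=1, enqueue
  process B: level=0
    B->C: in-degree(C)=3, level(C)>=1
  process E: level=0
    E->C: in-degree(C)=2, level(C)>=1
  process F: level=0
    F->C: in-degree(C)=1, level(C)>=1
  process G: level=0
    G->C: in-degree(C)=0, level(C)=1, enqueue
  process D: level=1
  process C: level=1
All levels: A:0, B:0, C:1, D:1, E:0, F:0, G:0
max level = 1

Answer: 1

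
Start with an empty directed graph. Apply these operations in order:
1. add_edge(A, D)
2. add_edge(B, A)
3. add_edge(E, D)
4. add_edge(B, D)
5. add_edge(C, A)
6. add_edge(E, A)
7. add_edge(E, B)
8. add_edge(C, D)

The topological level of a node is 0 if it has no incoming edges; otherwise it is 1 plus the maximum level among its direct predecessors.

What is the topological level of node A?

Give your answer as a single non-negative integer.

Answer: 2

Derivation:
Op 1: add_edge(A, D). Edges now: 1
Op 2: add_edge(B, A). Edges now: 2
Op 3: add_edge(E, D). Edges now: 3
Op 4: add_edge(B, D). Edges now: 4
Op 5: add_edge(C, A). Edges now: 5
Op 6: add_edge(E, A). Edges now: 6
Op 7: add_edge(E, B). Edges now: 7
Op 8: add_edge(C, D). Edges now: 8
Compute levels (Kahn BFS):
  sources (in-degree 0): C, E
  process C: level=0
    C->A: in-degree(A)=2, level(A)>=1
    C->D: in-degree(D)=3, level(D)>=1
  process E: level=0
    E->A: in-degree(A)=1, level(A)>=1
    E->B: in-degree(B)=0, level(B)=1, enqueue
    E->D: in-degree(D)=2, level(D)>=1
  process B: level=1
    B->A: in-degree(A)=0, level(A)=2, enqueue
    B->D: in-degree(D)=1, level(D)>=2
  process A: level=2
    A->D: in-degree(D)=0, level(D)=3, enqueue
  process D: level=3
All levels: A:2, B:1, C:0, D:3, E:0
level(A) = 2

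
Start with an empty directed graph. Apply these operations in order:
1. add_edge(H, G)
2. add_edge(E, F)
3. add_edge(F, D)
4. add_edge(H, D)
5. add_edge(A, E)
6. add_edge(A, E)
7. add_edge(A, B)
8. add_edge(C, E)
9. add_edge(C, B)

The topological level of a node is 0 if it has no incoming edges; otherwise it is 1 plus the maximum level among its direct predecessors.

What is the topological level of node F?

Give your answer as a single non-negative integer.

Op 1: add_edge(H, G). Edges now: 1
Op 2: add_edge(E, F). Edges now: 2
Op 3: add_edge(F, D). Edges now: 3
Op 4: add_edge(H, D). Edges now: 4
Op 5: add_edge(A, E). Edges now: 5
Op 6: add_edge(A, E) (duplicate, no change). Edges now: 5
Op 7: add_edge(A, B). Edges now: 6
Op 8: add_edge(C, E). Edges now: 7
Op 9: add_edge(C, B). Edges now: 8
Compute levels (Kahn BFS):
  sources (in-degree 0): A, C, H
  process A: level=0
    A->B: in-degree(B)=1, level(B)>=1
    A->E: in-degree(E)=1, level(E)>=1
  process C: level=0
    C->B: in-degree(B)=0, level(B)=1, enqueue
    C->E: in-degree(E)=0, level(E)=1, enqueue
  process H: level=0
    H->D: in-degree(D)=1, level(D)>=1
    H->G: in-degree(G)=0, level(G)=1, enqueue
  process B: level=1
  process E: level=1
    E->F: in-degree(F)=0, level(F)=2, enqueue
  process G: level=1
  process F: level=2
    F->D: in-degree(D)=0, level(D)=3, enqueue
  process D: level=3
All levels: A:0, B:1, C:0, D:3, E:1, F:2, G:1, H:0
level(F) = 2

Answer: 2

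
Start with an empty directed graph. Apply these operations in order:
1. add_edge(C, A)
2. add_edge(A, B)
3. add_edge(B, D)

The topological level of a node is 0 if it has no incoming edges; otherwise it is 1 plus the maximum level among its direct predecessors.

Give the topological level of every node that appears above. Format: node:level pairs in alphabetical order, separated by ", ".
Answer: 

Op 1: add_edge(C, A). Edges now: 1
Op 2: add_edge(A, B). Edges now: 2
Op 3: add_edge(B, D). Edges now: 3
Compute levels (Kahn BFS):
  sources (in-degree 0): C
  process C: level=0
    C->A: in-degree(A)=0, level(A)=1, enqueue
  process A: level=1
    A->B: in-degree(B)=0, level(B)=2, enqueue
  process B: level=2
    B->D: in-degree(D)=0, level(D)=3, enqueue
  process D: level=3
All levels: A:1, B:2, C:0, D:3

Answer: A:1, B:2, C:0, D:3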